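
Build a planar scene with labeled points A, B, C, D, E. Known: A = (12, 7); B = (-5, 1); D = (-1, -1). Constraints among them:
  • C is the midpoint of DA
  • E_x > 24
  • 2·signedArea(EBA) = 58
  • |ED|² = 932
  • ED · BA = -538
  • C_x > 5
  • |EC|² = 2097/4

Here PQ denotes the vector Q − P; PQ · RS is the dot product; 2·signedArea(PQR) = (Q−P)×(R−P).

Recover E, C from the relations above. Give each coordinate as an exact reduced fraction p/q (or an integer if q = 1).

1. E_x = 25  [ED · BA = -538 ∩ 2·signedArea(EBA) = 58]
2. E_y = 15  [ED · BA = -538 ∩ 2·signedArea(EBA) = 58]
   → E = (25, 15)
3. C_x = 11/2  [C is the midpoint of DA]
4. C_y = 3  [C is the midpoint of DA]
   → C = (11/2, 3)

C = (11/2, 3)
E = (25, 15)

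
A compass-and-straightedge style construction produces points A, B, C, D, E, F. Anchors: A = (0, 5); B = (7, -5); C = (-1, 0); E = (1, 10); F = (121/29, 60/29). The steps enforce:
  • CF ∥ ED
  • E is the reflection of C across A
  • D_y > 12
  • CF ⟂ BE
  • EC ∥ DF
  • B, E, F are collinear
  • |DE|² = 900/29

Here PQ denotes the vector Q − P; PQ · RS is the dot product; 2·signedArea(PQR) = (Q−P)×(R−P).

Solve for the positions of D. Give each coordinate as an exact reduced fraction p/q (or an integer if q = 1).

1. D_x = 179/29  [EC ∥ DF ∩ CF ∥ ED]
2. D_y = 350/29  [EC ∥ DF ∩ CF ∥ ED]
   → D = (179/29, 350/29)

D = (179/29, 350/29)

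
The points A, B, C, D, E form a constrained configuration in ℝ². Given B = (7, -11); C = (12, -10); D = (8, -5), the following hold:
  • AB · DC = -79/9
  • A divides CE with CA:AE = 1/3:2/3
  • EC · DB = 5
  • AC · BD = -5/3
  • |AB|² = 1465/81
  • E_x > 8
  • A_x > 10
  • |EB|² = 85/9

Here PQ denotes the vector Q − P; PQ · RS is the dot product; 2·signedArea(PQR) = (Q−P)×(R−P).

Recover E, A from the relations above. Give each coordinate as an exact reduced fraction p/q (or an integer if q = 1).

A = (11, -86/9)
E = (9, -26/3)

1. E_x = 9  [line 1·x + 6·y + 43 = 0 ∩ |EB|² = 85/9]
2. E_y = -26/3  [line 1·x + 6·y + 43 = 0 ∩ |EB|² = 85/9]
   → E = (9, -26/3)
3. A_x = 11  [A divides CE with CA:AE = 1/3:2/3]
4. A_y = -86/9  [A divides CE with CA:AE = 1/3:2/3]
   → A = (11, -86/9)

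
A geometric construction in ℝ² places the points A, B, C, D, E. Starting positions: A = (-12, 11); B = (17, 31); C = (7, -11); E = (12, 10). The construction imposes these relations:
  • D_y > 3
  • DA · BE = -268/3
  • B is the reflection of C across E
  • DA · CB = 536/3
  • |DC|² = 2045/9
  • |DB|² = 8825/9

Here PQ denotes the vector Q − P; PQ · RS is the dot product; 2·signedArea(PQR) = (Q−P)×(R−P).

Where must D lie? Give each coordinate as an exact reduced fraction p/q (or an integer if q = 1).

D = (7/3, 10/3)

1. D_x = 7/3  [line 5·x + 21·y + -245/3 = 0 ∩ |DC|² = 2045/9]
2. D_y = 10/3  [line 5·x + 21·y + -245/3 = 0 ∩ |DC|² = 2045/9]
   → D = (7/3, 10/3)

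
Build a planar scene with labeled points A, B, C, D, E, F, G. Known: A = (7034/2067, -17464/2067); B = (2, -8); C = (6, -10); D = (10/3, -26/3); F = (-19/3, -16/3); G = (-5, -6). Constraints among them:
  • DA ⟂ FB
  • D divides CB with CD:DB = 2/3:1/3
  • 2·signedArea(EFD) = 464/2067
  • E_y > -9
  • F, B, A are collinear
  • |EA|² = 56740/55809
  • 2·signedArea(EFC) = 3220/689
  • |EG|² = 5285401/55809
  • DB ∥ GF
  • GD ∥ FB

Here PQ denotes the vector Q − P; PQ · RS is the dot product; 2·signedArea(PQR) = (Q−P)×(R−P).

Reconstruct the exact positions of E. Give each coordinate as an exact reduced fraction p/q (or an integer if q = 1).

E = (26470/6201, -55598/6201)

1. E_x = 26470/6201  [2·signedArea(EFC) = 3220/689 ∩ 2·signedArea(EFD) = 464/2067]
2. E_y = -55598/6201  [2·signedArea(EFC) = 3220/689 ∩ 2·signedArea(EFD) = 464/2067]
   → E = (26470/6201, -55598/6201)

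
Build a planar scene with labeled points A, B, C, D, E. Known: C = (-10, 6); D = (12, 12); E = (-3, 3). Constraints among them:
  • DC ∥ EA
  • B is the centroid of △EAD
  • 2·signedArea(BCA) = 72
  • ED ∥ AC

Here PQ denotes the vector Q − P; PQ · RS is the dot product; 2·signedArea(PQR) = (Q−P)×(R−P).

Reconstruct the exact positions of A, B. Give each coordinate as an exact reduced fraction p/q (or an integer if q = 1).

A = (-25, -3)
B = (-16/3, 4)

1. A_x = -25  [ED ∥ AC ∩ DC ∥ EA]
2. A_y = -3  [ED ∥ AC ∩ DC ∥ EA]
   → A = (-25, -3)
3. B_x = -16/3  [B is the centroid of △EAD]
4. B_y = 4  [B is the centroid of △EAD]
   → B = (-16/3, 4)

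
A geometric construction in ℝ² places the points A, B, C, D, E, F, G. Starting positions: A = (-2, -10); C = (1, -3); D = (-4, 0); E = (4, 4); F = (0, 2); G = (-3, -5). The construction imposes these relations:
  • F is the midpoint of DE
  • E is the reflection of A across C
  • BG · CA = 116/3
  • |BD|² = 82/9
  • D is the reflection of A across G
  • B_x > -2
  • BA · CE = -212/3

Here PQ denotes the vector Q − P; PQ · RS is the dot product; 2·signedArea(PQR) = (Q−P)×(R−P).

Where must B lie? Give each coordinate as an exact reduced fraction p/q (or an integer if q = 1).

1. B_x = -1  [line 3·x + 7·y + 16/3 = 0 ∩ |BD|² = 82/9]
2. B_y = -1/3  [line 3·x + 7·y + 16/3 = 0 ∩ |BD|² = 82/9]
   → B = (-1, -1/3)

B = (-1, -1/3)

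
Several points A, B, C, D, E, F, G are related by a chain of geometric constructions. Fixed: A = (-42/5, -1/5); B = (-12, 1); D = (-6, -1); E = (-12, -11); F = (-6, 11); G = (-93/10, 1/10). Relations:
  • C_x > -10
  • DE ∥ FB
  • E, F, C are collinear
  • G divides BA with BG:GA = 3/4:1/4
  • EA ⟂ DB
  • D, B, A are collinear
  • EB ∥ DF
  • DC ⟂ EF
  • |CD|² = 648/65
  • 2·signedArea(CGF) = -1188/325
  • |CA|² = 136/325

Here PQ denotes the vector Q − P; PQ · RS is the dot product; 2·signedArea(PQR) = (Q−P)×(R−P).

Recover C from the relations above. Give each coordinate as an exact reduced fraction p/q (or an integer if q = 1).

C = (-588/65, -11/65)

1. C_x = -588/65  [E, F, C are collinear ∩ DC ⟂ EF]
2. C_y = -11/65  [E, F, C are collinear ∩ DC ⟂ EF]
   → C = (-588/65, -11/65)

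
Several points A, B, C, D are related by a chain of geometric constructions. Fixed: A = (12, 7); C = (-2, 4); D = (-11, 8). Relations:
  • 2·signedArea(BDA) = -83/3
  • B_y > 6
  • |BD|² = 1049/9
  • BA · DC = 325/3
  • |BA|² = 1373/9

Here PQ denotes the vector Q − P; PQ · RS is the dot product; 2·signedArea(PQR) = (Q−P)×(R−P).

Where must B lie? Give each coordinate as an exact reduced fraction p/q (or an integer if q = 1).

1. B_x = -1/3  [2·signedArea(BDA) = -83/3 ∩ BA · DC = 325/3]
2. B_y = 19/3  [2·signedArea(BDA) = -83/3 ∩ BA · DC = 325/3]
   → B = (-1/3, 19/3)

B = (-1/3, 19/3)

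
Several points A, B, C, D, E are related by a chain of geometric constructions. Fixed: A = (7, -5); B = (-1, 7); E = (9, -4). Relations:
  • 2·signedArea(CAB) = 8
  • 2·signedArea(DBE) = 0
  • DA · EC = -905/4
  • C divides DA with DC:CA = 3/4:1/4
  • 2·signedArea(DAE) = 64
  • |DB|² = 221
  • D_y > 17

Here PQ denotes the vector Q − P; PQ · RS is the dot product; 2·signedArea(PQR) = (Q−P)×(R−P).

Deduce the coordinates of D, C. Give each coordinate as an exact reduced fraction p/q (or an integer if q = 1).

C = (5/2, 3/4)
D = (-11, 18)

1. D_x = -11  [2·signedArea(DBE) = 0 ∩ 2·signedArea(DAE) = 64]
2. D_y = 18  [2·signedArea(DBE) = 0 ∩ 2·signedArea(DAE) = 64]
   → D = (-11, 18)
3. C_x = 5/2  [C divides DA with DC:CA = 3/4:1/4]
4. C_y = 3/4  [C divides DA with DC:CA = 3/4:1/4]
   → C = (5/2, 3/4)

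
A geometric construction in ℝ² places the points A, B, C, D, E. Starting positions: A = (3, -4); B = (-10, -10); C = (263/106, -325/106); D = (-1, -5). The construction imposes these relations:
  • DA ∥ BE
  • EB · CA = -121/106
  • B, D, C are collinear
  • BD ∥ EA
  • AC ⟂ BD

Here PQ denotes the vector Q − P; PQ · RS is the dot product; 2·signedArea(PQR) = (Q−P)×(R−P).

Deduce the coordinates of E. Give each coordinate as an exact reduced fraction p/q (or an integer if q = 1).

E = (-6, -9)

1. E_x = -6  [BD ∥ EA ∩ DA ∥ BE]
2. E_y = -9  [BD ∥ EA ∩ DA ∥ BE]
   → E = (-6, -9)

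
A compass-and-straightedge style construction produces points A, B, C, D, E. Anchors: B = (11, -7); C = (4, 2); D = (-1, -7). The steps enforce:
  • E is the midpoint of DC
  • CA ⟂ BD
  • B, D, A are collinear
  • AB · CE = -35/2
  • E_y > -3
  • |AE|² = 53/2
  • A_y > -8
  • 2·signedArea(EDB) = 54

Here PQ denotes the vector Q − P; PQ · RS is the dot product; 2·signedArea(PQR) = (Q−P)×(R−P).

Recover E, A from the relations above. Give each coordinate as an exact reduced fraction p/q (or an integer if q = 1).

1. E_x = 3/2  [E is the midpoint of DC]
2. E_y = -5/2  [E is the midpoint of DC]
   → E = (3/2, -5/2)
3. A_x = 4  [B, D, A are collinear ∩ CA ⟂ BD]
4. A_y = -7  [B, D, A are collinear ∩ CA ⟂ BD]
   → A = (4, -7)

A = (4, -7)
E = (3/2, -5/2)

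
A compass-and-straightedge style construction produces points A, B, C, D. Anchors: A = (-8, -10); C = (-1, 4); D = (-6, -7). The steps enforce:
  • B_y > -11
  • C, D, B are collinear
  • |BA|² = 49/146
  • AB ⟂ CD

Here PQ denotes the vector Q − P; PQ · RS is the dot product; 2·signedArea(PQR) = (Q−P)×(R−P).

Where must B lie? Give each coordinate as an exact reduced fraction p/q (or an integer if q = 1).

B = (-1091/146, -1495/146)

1. B_x = -1091/146  [C, D, B are collinear ∩ AB ⟂ CD]
2. B_y = -1495/146  [C, D, B are collinear ∩ AB ⟂ CD]
   → B = (-1091/146, -1495/146)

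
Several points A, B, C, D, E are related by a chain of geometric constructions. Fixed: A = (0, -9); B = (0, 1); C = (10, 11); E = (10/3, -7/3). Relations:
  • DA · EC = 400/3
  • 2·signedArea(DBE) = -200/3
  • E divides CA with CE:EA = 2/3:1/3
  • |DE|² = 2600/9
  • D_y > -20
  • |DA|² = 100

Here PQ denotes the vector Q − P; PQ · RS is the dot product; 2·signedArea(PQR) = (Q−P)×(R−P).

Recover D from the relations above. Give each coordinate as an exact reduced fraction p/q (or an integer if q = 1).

D = (0, -19)

1. D_x = 0  [2·signedArea(DBE) = -200/3 ∩ DA · EC = 400/3]
2. D_y = -19  [2·signedArea(DBE) = -200/3 ∩ DA · EC = 400/3]
   → D = (0, -19)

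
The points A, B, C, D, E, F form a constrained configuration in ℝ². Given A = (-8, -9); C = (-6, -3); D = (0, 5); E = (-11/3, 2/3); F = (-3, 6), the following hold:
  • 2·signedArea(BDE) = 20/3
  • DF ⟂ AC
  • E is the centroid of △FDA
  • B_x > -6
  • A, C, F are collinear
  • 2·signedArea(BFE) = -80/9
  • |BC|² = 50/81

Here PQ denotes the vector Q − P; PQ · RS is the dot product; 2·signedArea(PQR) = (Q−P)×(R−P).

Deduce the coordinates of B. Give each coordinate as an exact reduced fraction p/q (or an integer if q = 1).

B = (-53/9, -34/9)

1. B_x = -53/9  [2·signedArea(BDE) = 20/3 ∩ 2·signedArea(BFE) = -80/9]
2. B_y = -34/9  [2·signedArea(BDE) = 20/3 ∩ 2·signedArea(BFE) = -80/9]
   → B = (-53/9, -34/9)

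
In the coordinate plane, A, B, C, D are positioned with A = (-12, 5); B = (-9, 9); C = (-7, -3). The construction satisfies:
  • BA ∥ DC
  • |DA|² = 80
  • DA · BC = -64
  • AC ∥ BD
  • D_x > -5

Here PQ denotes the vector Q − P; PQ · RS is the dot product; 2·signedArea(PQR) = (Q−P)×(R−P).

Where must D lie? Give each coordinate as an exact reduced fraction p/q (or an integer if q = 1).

D = (-4, 1)

1. D_x = -4  [BA ∥ DC ∩ AC ∥ BD]
2. D_y = 1  [BA ∥ DC ∩ AC ∥ BD]
   → D = (-4, 1)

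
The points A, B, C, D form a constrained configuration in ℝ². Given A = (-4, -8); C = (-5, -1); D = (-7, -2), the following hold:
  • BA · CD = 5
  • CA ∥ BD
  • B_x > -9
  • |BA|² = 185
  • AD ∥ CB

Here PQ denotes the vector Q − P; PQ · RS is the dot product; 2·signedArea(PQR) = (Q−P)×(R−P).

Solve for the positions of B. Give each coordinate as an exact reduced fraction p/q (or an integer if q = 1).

1. B_x = -8  [CA ∥ BD ∩ AD ∥ CB]
2. B_y = 5  [CA ∥ BD ∩ AD ∥ CB]
   → B = (-8, 5)

B = (-8, 5)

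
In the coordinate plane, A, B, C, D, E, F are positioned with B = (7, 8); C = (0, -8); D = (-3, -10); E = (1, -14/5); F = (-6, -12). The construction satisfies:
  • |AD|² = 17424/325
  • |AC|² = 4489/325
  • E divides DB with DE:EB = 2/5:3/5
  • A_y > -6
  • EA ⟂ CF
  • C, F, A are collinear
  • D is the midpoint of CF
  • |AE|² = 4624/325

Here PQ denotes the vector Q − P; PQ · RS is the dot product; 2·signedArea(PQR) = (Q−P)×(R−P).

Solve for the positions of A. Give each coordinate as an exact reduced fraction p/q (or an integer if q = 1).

1. A_x = 201/65  [C, F, A are collinear ∩ EA ⟂ CF]
2. A_y = -386/65  [C, F, A are collinear ∩ EA ⟂ CF]
   → A = (201/65, -386/65)

A = (201/65, -386/65)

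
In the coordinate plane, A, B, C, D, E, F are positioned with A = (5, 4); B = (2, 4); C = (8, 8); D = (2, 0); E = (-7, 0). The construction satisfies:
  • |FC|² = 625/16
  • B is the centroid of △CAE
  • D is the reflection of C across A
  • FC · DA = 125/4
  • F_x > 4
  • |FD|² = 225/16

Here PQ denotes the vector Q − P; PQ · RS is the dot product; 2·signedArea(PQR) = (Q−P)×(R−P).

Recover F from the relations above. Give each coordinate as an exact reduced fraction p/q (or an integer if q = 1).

F = (17/4, 3)

1. F_x = 17/4  [line -3·x + -4·y + 99/4 = 0 ∩ |FD|² = 225/16]
2. F_y = 3  [line -3·x + -4·y + 99/4 = 0 ∩ |FD|² = 225/16]
   → F = (17/4, 3)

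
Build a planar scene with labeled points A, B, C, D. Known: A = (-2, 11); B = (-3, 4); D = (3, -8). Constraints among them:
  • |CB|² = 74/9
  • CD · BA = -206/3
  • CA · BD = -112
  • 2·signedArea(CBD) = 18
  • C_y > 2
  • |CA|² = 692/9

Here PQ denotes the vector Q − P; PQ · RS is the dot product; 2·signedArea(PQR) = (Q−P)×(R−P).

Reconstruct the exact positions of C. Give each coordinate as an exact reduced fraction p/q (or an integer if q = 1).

C = (-2/3, 7/3)

1. C_x = -2/3  [CA · BD = -112 ∩ CD · BA = -206/3]
2. C_y = 7/3  [CA · BD = -112 ∩ CD · BA = -206/3]
   → C = (-2/3, 7/3)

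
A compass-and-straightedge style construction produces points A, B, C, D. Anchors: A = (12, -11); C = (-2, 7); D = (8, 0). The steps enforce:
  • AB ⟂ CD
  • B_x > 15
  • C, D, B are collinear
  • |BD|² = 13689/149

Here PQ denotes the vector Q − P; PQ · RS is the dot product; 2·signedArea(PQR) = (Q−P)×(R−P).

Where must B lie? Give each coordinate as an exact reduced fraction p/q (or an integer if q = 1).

1. B_x = 2362/149  [C, D, B are collinear ∩ AB ⟂ CD]
2. B_y = -819/149  [C, D, B are collinear ∩ AB ⟂ CD]
   → B = (2362/149, -819/149)

B = (2362/149, -819/149)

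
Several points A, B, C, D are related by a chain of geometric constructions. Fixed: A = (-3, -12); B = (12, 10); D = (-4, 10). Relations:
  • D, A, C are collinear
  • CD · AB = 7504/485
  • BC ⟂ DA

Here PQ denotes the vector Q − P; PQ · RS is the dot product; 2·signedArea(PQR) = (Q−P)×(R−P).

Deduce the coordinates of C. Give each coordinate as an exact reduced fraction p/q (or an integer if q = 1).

1. C_x = -1924/485  [D, A, C are collinear ∩ BC ⟂ DA]
2. C_y = 4498/485  [D, A, C are collinear ∩ BC ⟂ DA]
   → C = (-1924/485, 4498/485)

C = (-1924/485, 4498/485)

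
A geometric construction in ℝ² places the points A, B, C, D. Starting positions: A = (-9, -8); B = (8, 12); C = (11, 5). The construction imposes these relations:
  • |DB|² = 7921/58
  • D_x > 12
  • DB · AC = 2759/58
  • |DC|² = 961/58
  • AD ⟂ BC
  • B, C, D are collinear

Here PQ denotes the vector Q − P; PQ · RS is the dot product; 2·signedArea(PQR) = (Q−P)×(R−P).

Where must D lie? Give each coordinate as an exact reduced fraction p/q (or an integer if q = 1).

D = (731/58, 73/58)

1. D_x = 731/58  [B, C, D are collinear ∩ AD ⟂ BC]
2. D_y = 73/58  [B, C, D are collinear ∩ AD ⟂ BC]
   → D = (731/58, 73/58)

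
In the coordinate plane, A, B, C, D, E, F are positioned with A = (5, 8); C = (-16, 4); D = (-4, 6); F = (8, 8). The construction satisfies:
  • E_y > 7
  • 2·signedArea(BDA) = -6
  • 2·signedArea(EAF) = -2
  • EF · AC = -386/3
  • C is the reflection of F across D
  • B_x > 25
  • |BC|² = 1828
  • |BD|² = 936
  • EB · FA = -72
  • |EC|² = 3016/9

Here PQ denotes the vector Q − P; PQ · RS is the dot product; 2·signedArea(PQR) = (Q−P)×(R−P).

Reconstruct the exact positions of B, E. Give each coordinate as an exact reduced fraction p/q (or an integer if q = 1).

1. B_x = 26  [line -2·x + 9·y + -56 = 0 ∩ |BD|² = 936]
2. B_y = 12  [line -2·x + 9·y + -56 = 0 ∩ |BD|² = 936]
   → B = (26, 12)
3. E_x = 2  [EF · AC = -386/3 ∩ EB · FA = -72]
4. E_y = 22/3  [EF · AC = -386/3 ∩ EB · FA = -72]
   → E = (2, 22/3)

B = (26, 12)
E = (2, 22/3)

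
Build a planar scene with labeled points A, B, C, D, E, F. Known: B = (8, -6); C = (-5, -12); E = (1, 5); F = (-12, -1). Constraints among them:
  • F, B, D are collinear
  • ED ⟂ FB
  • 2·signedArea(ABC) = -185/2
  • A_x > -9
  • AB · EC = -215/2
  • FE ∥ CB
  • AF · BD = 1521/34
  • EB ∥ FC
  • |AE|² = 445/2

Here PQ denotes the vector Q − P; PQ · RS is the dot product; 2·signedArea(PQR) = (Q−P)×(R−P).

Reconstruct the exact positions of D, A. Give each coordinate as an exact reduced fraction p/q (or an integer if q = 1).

1. D_x = -20/17  [F, B, D are collinear ∩ ED ⟂ FB]
2. D_y = -63/17  [F, B, D are collinear ∩ ED ⟂ FB]
   → D = (-20/17, -63/17)
3. A_x = -17/2  [AB · EC = -215/2 ∩ 2·signedArea(ABC) = -185/2]
4. A_y = -13/2  [AB · EC = -215/2 ∩ 2·signedArea(ABC) = -185/2]
   → A = (-17/2, -13/2)

A = (-17/2, -13/2)
D = (-20/17, -63/17)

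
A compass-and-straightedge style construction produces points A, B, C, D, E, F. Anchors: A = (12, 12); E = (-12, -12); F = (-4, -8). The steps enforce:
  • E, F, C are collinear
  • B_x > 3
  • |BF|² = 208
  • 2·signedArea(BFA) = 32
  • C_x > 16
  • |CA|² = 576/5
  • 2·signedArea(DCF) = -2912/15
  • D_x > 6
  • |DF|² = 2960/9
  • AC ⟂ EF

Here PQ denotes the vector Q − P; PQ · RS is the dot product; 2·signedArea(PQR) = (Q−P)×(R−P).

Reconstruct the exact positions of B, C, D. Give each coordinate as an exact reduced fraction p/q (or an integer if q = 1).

B = (4, 4)
C = (84/5, 12/5)
D = (20/3, 20/3)

1. B_x = 4  [line -20·x + 16·y + 16 = 0 ∩ |BF|² = 208]
2. B_y = 4  [line -20·x + 16·y + 16 = 0 ∩ |BF|² = 208]
   → B = (4, 4)
3. C_x = 84/5  [E, F, C are collinear ∩ AC ⟂ EF]
4. C_y = 12/5  [E, F, C are collinear ∩ AC ⟂ EF]
   → C = (84/5, 12/5)
5. D_x = 20/3  [line 52/5·x + -104/5·y + 208/3 = 0 ∩ |DF|² = 2960/9]
6. D_y = 20/3  [line 52/5·x + -104/5·y + 208/3 = 0 ∩ |DF|² = 2960/9]
   → D = (20/3, 20/3)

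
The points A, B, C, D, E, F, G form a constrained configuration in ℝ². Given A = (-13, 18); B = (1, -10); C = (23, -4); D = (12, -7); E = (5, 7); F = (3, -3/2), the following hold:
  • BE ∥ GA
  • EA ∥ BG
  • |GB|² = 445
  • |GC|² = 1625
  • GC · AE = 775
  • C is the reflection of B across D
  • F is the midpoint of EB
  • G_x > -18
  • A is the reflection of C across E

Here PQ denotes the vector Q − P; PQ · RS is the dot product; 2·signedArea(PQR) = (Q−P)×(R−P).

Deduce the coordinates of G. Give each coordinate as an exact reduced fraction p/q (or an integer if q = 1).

G = (-17, 1)

1. G_x = -17  [BE ∥ GA ∩ EA ∥ BG]
2. G_y = 1  [BE ∥ GA ∩ EA ∥ BG]
   → G = (-17, 1)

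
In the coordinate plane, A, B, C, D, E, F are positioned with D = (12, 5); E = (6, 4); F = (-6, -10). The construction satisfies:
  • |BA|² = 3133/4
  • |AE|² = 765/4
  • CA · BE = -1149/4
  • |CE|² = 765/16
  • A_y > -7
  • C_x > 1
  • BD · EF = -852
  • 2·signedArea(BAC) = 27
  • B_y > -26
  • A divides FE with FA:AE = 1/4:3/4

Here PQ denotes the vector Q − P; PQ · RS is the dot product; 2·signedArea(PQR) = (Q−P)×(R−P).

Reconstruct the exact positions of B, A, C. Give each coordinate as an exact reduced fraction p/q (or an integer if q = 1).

A = (-3, -13/2)
B = (-24, -25)
C = (3/2, -5/4)

1. A_x = -3  [A divides FE with FA:AE = 1/4:3/4]
2. A_y = -13/2  [A divides FE with FA:AE = 1/4:3/4]
   → A = (-3, -13/2)
3. B_x = -24  [line 12·x + 14·y + 638 = 0 ∩ |BA|² = 3133/4]
4. B_y = -25  [line 12·x + 14·y + 638 = 0 ∩ |BA|² = 3133/4]
   → B = (-24, -25)
5. C_x = 3/2  [CA · BE = -1149/4 ∩ 2·signedArea(BAC) = 27]
6. C_y = -5/4  [CA · BE = -1149/4 ∩ 2·signedArea(BAC) = 27]
   → C = (3/2, -5/4)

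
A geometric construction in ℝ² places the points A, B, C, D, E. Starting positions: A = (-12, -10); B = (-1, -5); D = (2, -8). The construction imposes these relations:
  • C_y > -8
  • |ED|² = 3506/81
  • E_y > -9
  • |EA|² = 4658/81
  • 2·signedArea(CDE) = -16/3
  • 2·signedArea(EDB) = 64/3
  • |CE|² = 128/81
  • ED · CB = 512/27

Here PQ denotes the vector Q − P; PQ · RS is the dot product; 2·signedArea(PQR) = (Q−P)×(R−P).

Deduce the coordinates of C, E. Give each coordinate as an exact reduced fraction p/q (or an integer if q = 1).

1. E_x = -41/9  [line -3·x + -3·y + -118/3 = 0 ∩ |ED|² = 3506/81]
2. E_y = -77/9  [line -3·x + -3·y + -118/3 = 0 ∩ |ED|² = 3506/81]
   → E = (-41/9, -77/9)
3. C_x = -11/3  [2·signedArea(CDE) = -16/3 ∩ ED · CB = 512/27]
4. C_y = -23/3  [2·signedArea(CDE) = -16/3 ∩ ED · CB = 512/27]
   → C = (-11/3, -23/3)

C = (-11/3, -23/3)
E = (-41/9, -77/9)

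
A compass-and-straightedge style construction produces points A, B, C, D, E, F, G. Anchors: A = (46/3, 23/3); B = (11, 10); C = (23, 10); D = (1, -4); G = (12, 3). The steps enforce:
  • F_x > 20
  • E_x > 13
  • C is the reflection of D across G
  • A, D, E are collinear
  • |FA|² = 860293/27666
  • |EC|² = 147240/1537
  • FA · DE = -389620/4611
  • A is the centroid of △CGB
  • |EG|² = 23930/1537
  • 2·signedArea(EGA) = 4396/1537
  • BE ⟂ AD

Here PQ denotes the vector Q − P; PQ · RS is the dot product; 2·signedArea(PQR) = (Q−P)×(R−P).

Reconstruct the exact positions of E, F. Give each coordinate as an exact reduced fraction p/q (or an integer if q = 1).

1. E_x = 21317/1537  [A, D, E are collinear ∩ BE ⟂ AD]
2. E_y = 9952/1537  [A, D, E are collinear ∩ BE ⟂ AD]
   → E = (21317/1537, 9952/1537)
3. F_x = 63685/3074  [line -19780/1537·x + -16100/1537·y + 556600/1537 = 0 ∩ |FA|² = 860293/27666]
4. F_y = 28031/3074  [line -19780/1537·x + -16100/1537·y + 556600/1537 = 0 ∩ |FA|² = 860293/27666]
   → F = (63685/3074, 28031/3074)

E = (21317/1537, 9952/1537)
F = (63685/3074, 28031/3074)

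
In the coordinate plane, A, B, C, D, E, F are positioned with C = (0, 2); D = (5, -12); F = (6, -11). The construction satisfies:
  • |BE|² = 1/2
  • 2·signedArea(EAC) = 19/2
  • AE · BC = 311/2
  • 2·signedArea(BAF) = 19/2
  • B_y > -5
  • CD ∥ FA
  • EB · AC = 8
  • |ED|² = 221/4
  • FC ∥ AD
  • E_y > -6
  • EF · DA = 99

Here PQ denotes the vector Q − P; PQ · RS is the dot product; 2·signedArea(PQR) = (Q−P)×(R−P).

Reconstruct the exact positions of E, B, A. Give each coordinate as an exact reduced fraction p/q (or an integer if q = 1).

1. A_x = 11  [FC ∥ AD ∩ CD ∥ FA]
2. A_y = -25  [FC ∥ AD ∩ CD ∥ FA]
   → A = (11, -25)
3. E_x = 5/2  [EF · DA = 99 ∩ 2·signedArea(EAC) = 19/2]
4. E_y = -5  [EF · DA = 99 ∩ 2·signedArea(EAC) = 19/2]
   → E = (5/2, -5)
5. B_x = 3  [2·signedArea(BAF) = 19/2 ∩ AE · BC = 311/2]
6. B_y = -9/2  [2·signedArea(BAF) = 19/2 ∩ AE · BC = 311/2]
   → B = (3, -9/2)

A = (11, -25)
B = (3, -9/2)
E = (5/2, -5)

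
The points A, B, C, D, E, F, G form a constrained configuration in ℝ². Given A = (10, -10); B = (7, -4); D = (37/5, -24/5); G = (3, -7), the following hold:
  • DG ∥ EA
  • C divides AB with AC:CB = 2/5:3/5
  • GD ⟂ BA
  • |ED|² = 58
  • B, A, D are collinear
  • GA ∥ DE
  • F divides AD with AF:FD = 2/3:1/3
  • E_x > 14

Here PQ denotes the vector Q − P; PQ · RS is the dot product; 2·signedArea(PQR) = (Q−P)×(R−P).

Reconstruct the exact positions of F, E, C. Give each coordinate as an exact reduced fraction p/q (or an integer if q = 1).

1. F_x = 124/15  [F divides AD with AF:FD = 2/3:1/3]
2. F_y = -98/15  [F divides AD with AF:FD = 2/3:1/3]
   → F = (124/15, -98/15)
3. E_x = 72/5  [DG ∥ EA ∩ GA ∥ DE]
4. E_y = -39/5  [DG ∥ EA ∩ GA ∥ DE]
   → E = (72/5, -39/5)
5. C_x = 44/5  [C divides AB with AC:CB = 2/5:3/5]
6. C_y = -38/5  [C divides AB with AC:CB = 2/5:3/5]
   → C = (44/5, -38/5)

C = (44/5, -38/5)
E = (72/5, -39/5)
F = (124/15, -98/15)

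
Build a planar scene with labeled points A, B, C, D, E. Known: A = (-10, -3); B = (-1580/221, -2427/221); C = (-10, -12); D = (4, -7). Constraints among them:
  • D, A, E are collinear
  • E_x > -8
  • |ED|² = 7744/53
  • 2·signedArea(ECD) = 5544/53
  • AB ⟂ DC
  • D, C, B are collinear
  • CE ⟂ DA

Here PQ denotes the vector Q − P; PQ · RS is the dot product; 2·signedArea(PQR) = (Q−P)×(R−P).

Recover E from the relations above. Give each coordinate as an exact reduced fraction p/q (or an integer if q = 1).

1. E_x = -404/53  [D, A, E are collinear ∩ CE ⟂ DA]
2. E_y = -195/53  [D, A, E are collinear ∩ CE ⟂ DA]
   → E = (-404/53, -195/53)

E = (-404/53, -195/53)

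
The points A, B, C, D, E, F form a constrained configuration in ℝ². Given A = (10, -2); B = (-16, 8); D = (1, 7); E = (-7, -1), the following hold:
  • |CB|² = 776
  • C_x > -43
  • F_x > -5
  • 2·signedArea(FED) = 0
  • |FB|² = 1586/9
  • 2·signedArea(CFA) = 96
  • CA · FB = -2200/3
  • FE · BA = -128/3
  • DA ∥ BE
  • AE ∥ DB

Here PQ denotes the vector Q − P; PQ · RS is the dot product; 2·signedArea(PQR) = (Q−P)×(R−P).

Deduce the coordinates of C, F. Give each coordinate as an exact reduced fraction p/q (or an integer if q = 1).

1. F_x = -13/3  [2·signedArea(FED) = 0 ∩ FE · BA = -128/3]
2. F_y = 5/3  [2·signedArea(FED) = 0 ∩ FE · BA = -128/3]
   → F = (-13/3, 5/3)
3. C_x = -42  [2·signedArea(CFA) = 96 ∩ CA · FB = -2200/3]
4. C_y = 18  [2·signedArea(CFA) = 96 ∩ CA · FB = -2200/3]
   → C = (-42, 18)

C = (-42, 18)
F = (-13/3, 5/3)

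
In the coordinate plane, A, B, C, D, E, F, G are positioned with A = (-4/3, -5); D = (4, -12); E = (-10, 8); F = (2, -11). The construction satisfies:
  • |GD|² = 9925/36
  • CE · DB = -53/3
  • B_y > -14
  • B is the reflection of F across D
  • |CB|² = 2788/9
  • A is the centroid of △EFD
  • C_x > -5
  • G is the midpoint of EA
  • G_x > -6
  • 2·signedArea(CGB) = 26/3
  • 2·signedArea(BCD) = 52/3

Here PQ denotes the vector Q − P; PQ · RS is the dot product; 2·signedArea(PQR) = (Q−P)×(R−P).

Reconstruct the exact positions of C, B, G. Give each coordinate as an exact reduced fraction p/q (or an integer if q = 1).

1. B_x = 6  [B is the reflection of F across D]
2. B_y = -13  [B is the reflection of F across D]
   → B = (6, -13)
3. G_x = -17/3  [G is the midpoint of EA]
4. G_y = 3/2  [G is the midpoint of EA]
   → G = (-17/3, 3/2)
5. C_x = -14/3  [2·signedArea(CGB) = 26/3 ∩ CE · DB = -53/3]
6. C_y = 1  [2·signedArea(CGB) = 26/3 ∩ CE · DB = -53/3]
   → C = (-14/3, 1)

B = (6, -13)
C = (-14/3, 1)
G = (-17/3, 3/2)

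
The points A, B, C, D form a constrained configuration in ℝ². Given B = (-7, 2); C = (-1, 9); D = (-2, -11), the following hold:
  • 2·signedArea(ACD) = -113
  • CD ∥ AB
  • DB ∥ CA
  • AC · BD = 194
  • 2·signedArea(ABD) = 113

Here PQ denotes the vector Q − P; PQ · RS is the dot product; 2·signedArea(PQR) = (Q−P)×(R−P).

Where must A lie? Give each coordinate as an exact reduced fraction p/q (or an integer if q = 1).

A = (-6, 22)

1. A_x = -6  [CD ∥ AB ∩ DB ∥ CA]
2. A_y = 22  [CD ∥ AB ∩ DB ∥ CA]
   → A = (-6, 22)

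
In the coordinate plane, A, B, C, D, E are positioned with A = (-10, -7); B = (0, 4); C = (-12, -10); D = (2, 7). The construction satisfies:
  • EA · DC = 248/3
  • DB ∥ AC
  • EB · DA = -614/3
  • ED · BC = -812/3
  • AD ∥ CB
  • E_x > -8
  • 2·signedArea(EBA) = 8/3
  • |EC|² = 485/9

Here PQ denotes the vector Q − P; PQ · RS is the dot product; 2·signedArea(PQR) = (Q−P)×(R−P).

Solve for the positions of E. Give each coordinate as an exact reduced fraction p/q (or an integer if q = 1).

1. E_x = -22/3  [ED · BC = -812/3 ∩ EA · DC = 248/3]
2. E_y = -13/3  [ED · BC = -812/3 ∩ EA · DC = 248/3]
   → E = (-22/3, -13/3)

E = (-22/3, -13/3)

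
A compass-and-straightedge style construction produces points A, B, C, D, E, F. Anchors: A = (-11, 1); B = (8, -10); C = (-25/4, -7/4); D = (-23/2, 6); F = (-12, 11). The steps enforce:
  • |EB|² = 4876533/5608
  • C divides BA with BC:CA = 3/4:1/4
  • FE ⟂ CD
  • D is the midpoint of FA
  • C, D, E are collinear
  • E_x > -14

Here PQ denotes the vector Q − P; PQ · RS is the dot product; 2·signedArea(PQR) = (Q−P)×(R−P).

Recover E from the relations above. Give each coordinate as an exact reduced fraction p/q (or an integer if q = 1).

1. E_x = -39197/2804  [C, D, E are collinear ∩ FE ⟂ CD]
2. E_y = 27085/2804  [C, D, E are collinear ∩ FE ⟂ CD]
   → E = (-39197/2804, 27085/2804)

E = (-39197/2804, 27085/2804)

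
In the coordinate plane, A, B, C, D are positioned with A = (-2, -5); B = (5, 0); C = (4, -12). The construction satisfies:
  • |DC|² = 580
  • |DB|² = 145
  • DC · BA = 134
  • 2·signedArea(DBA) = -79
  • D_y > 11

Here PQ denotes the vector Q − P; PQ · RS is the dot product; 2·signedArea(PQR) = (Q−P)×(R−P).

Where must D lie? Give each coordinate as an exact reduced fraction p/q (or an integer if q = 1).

D = (6, 12)

1. D_x = 6  [2·signedArea(DBA) = -79 ∩ DC · BA = 134]
2. D_y = 12  [2·signedArea(DBA) = -79 ∩ DC · BA = 134]
   → D = (6, 12)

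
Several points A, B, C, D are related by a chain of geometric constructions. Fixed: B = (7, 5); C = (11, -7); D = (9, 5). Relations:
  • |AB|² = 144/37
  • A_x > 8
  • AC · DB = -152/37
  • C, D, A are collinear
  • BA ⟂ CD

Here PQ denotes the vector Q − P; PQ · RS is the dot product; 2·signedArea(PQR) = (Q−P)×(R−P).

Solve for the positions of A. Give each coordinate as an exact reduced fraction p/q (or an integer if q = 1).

1. A_x = 331/37  [C, D, A are collinear ∩ BA ⟂ CD]
2. A_y = 197/37  [C, D, A are collinear ∩ BA ⟂ CD]
   → A = (331/37, 197/37)

A = (331/37, 197/37)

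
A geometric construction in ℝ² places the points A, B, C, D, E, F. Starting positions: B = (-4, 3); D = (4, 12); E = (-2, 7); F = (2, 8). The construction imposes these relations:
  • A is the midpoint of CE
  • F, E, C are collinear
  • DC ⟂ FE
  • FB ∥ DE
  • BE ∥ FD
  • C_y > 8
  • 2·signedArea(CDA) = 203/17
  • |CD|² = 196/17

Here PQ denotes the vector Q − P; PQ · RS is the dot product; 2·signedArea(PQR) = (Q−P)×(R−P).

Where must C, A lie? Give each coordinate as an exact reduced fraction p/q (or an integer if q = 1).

1. C_x = 82/17  [F, E, C are collinear ∩ DC ⟂ FE]
2. C_y = 148/17  [F, E, C are collinear ∩ DC ⟂ FE]
   → C = (82/17, 148/17)
3. A_x = 24/17  [A is the midpoint of CE]
4. A_y = 267/34  [A is the midpoint of CE]
   → A = (24/17, 267/34)

A = (24/17, 267/34)
C = (82/17, 148/17)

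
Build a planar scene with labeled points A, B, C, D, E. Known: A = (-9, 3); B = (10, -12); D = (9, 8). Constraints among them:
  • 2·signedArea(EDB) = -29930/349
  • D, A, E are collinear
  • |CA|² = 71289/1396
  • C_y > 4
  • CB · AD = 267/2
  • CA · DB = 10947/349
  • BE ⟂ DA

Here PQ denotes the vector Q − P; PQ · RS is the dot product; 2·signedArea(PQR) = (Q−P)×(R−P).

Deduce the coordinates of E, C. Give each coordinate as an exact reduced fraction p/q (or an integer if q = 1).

C = (-738/349, 3429/698)
E = (1665/349, 2382/349)

1. E_x = 1665/349  [D, A, E are collinear ∩ BE ⟂ DA]
2. E_y = 2382/349  [D, A, E are collinear ∩ BE ⟂ DA]
   → E = (1665/349, 2382/349)
3. C_x = -738/349  [CA · DB = 10947/349 ∩ CB · AD = 267/2]
4. C_y = 3429/698  [CA · DB = 10947/349 ∩ CB · AD = 267/2]
   → C = (-738/349, 3429/698)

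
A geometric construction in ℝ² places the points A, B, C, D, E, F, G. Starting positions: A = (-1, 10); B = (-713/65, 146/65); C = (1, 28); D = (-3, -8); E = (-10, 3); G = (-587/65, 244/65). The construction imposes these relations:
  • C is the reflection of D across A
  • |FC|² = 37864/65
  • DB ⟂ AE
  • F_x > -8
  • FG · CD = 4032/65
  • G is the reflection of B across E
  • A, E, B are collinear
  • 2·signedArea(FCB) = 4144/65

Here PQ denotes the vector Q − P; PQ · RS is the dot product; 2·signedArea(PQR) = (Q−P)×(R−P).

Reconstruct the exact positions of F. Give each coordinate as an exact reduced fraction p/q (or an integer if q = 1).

F = (-461/65, 342/65)

1. F_x = -461/65  [FG · CD = 4032/65 ∩ 2·signedArea(FCB) = 4144/65]
2. F_y = 342/65  [FG · CD = 4032/65 ∩ 2·signedArea(FCB) = 4144/65]
   → F = (-461/65, 342/65)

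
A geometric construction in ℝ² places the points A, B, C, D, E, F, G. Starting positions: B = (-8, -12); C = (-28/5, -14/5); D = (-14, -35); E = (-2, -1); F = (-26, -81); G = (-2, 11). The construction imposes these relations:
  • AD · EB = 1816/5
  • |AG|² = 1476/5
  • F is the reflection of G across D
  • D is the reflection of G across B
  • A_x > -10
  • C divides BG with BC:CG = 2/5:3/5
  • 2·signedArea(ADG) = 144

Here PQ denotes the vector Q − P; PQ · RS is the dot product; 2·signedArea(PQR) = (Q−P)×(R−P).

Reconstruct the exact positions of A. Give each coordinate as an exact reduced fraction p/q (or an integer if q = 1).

1. A_x = -46/5  [2·signedArea(ADG) = 144 ∩ AD · EB = 1816/5]
2. A_y = -23/5  [2·signedArea(ADG) = 144 ∩ AD · EB = 1816/5]
   → A = (-46/5, -23/5)

A = (-46/5, -23/5)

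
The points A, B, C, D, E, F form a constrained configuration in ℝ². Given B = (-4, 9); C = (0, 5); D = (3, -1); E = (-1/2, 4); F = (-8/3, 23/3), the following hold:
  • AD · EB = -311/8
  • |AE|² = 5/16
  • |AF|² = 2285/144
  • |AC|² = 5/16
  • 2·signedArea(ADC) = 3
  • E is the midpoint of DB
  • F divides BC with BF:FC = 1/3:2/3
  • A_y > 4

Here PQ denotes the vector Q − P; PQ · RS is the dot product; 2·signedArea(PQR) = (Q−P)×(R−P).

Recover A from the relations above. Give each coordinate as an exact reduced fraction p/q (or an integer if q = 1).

1. A_x = -1/4  [2·signedArea(ADC) = 3 ∩ AD · EB = -311/8]
2. A_y = 9/2  [2·signedArea(ADC) = 3 ∩ AD · EB = -311/8]
   → A = (-1/4, 9/2)

A = (-1/4, 9/2)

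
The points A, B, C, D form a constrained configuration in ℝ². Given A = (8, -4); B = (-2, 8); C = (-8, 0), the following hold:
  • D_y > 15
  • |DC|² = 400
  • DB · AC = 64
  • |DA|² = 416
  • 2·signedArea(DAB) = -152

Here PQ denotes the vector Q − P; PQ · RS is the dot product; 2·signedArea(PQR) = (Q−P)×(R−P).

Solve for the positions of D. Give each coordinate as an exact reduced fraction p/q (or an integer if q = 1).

1. D_x = 4  [DB · AC = 64 ∩ 2·signedArea(DAB) = -152]
2. D_y = 16  [DB · AC = 64 ∩ 2·signedArea(DAB) = -152]
   → D = (4, 16)

D = (4, 16)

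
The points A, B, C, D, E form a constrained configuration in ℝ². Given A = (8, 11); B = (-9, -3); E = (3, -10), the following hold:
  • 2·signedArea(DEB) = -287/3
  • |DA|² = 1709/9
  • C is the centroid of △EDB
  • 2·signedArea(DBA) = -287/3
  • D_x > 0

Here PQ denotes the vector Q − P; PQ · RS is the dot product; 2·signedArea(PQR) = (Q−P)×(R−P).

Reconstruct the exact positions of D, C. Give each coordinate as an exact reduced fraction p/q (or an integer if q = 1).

1. D_x = 2/3  [2·signedArea(DBA) = -287/3 ∩ 2·signedArea(DEB) = -287/3]
2. D_y = -2/3  [2·signedArea(DBA) = -287/3 ∩ 2·signedArea(DEB) = -287/3]
   → D = (2/3, -2/3)
3. C_x = -16/9  [C is the centroid of △EDB]
4. C_y = -41/9  [C is the centroid of △EDB]
   → C = (-16/9, -41/9)

C = (-16/9, -41/9)
D = (2/3, -2/3)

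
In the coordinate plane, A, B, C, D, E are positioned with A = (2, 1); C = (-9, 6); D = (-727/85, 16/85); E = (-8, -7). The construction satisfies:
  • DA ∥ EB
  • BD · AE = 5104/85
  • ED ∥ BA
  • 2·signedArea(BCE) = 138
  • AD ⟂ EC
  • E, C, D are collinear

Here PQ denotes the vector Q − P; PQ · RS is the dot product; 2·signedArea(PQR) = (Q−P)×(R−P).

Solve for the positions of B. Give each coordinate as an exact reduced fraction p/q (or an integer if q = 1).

1. B_x = 217/85  [ED ∥ BA ∩ DA ∥ EB]
2. B_y = -526/85  [ED ∥ BA ∩ DA ∥ EB]
   → B = (217/85, -526/85)

B = (217/85, -526/85)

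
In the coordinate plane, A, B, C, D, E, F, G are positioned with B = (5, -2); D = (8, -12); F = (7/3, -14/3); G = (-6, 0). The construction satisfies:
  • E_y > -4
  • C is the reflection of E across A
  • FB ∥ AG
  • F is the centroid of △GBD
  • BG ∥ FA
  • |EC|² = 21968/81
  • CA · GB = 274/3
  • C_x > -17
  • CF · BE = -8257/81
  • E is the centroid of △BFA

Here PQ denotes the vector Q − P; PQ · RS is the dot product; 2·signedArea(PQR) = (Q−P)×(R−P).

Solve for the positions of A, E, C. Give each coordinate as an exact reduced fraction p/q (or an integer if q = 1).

A = (-26/3, -8/3)
C = (-152/9, -20/9)
E = (-4/9, -28/9)

1. A_x = -26/3  [FB ∥ AG ∩ BG ∥ FA]
2. A_y = -8/3  [FB ∥ AG ∩ BG ∥ FA]
   → A = (-26/3, -8/3)
3. E_x = -4/9  [E is the centroid of △BFA]
4. E_y = -28/9  [E is the centroid of △BFA]
   → E = (-4/9, -28/9)
5. C_x = -152/9  [C is the reflection of E across A]
6. C_y = -20/9  [C is the reflection of E across A]
   → C = (-152/9, -20/9)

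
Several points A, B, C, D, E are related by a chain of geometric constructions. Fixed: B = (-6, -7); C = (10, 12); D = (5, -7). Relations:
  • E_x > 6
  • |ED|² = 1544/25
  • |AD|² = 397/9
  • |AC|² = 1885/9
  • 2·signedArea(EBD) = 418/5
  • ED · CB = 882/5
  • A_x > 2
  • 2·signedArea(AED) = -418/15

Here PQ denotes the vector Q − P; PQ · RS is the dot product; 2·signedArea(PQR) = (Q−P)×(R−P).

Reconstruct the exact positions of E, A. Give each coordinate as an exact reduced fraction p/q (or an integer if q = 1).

A = (3, -2/3)
E = (7, 3/5)

1. E_x = 7  [2·signedArea(EBD) = 418/5 ∩ ED · CB = 882/5]
2. E_y = 3/5  [2·signedArea(EBD) = 418/5 ∩ ED · CB = 882/5]
   → E = (7, 3/5)
3. A_x = 3  [line 38/5·x + -2·y + -362/15 = 0 ∩ |AD|² = 397/9]
4. A_y = -2/3  [line 38/5·x + -2·y + -362/15 = 0 ∩ |AD|² = 397/9]
   → A = (3, -2/3)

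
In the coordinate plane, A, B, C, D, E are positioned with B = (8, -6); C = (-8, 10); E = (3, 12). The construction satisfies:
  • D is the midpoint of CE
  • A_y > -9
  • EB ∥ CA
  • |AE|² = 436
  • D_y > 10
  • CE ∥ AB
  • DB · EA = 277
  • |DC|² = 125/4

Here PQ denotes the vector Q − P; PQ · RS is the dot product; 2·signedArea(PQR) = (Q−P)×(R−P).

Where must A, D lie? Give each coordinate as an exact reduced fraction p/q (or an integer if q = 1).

A = (-3, -8)
D = (-5/2, 11)

1. A_x = -3  [CE ∥ AB ∩ EB ∥ CA]
2. A_y = -8  [CE ∥ AB ∩ EB ∥ CA]
   → A = (-3, -8)
3. D_x = -5/2  [D is the midpoint of CE]
4. D_y = 11  [D is the midpoint of CE]
   → D = (-5/2, 11)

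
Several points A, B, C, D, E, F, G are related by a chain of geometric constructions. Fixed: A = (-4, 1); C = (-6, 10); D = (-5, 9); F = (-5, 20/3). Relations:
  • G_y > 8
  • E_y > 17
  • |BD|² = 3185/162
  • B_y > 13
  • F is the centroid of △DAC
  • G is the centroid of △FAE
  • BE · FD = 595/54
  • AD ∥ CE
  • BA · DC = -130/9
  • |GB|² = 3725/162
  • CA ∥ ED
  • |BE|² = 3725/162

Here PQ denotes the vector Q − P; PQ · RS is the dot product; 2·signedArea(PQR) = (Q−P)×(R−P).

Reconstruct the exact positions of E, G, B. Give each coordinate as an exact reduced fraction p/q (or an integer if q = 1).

B = (-37/6, 239/18)
E = (-7, 18)
G = (-16/3, 77/9)

1. E_x = -7  [CA ∥ ED ∩ AD ∥ CE]
2. E_y = 18  [CA ∥ ED ∩ AD ∥ CE]
   → E = (-7, 18)
3. G_x = -16/3  [G is the centroid of △FAE]
4. G_y = 77/9  [G is the centroid of △FAE]
   → G = (-16/3, 77/9)
5. B_x = -37/6  [BA · DC = -130/9 ∩ BE · FD = 595/54]
6. B_y = 239/18  [BA · DC = -130/9 ∩ BE · FD = 595/54]
   → B = (-37/6, 239/18)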